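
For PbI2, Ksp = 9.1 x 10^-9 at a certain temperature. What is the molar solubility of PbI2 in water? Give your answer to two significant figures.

1.3 x 10^-3 M

PbI2(s) <=> Pb^2+(aq) + 2 I^-(aq)
Ksp = [Pb^2+][I^-]^2
If s mol/L of PbI2 dissolves, [Pb^2+] = s and [I^-] = 2s.
Substituting: Ksp = s(2s)^2 = 4s^3
s = (9.1 x 10^-9 / 4)^(1/3) = 1.3 × 10^-3 M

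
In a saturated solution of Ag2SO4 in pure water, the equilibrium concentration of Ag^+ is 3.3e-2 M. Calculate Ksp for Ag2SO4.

Ksp = 1.8e-5

Ag2SO4(s) ⇌ 2 Ag^+ + SO4^2-
Stoichiometry gives [SO4^2-] = (1/2)[Ag^+] = 1.65 × 10^-2 M.
Ksp = [Ag^+]^2[SO4^2-]
Ksp = (3.3 × 10^-2)^2 × 1.65 x 10^-2 = 1.8 × 10^-5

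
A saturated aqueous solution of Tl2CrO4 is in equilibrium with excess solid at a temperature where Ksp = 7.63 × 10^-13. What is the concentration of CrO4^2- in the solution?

Tl2CrO4(s) <=> 2 Tl^+ + CrO4^2-
Ksp = [Tl^+]^2[CrO4^2-]
For each mole of Tl2CrO4 that dissolves: [Tl^+] = 2s, [CrO4^2-] = s.
So Ksp = (2s)^2 × s = 4s^3
s^3 = 7.63 × 10^-13 / 4, so s = 5.756 × 10^-5 M
[CrO4^2-] = s = 5.76 × 10^-5 M

5.76 x 10^-5 M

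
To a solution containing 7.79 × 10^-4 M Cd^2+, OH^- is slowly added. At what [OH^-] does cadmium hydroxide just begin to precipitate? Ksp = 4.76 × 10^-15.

Cd(OH)2(s) ⇌ Cd^2+(aq) + 2 OH^-(aq)
Ksp = [Cd^2+][OH^-]^2
Precipitation begins when Q = Ksp. With [Cd^2+] = 7.79 × 10^-4 M:
4.76 × 10^-15 = (7.79 × 10^-4) × [OH^-]^2
[OH^-] = (4.76 × 10^-15 / 7.79 x 10^-4)^(1/2) = 2.47 x 10^-6 M

2.47 x 10^-6 M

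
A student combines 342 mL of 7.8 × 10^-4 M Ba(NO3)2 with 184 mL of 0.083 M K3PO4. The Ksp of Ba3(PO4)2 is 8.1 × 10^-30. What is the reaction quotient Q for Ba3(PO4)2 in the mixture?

Q ≈ 1.1 × 10^-13

Total volume = 342 + 184 = 526 mL.
[Ba^2+] = 7.8 × 10^-4 × (342/526) = 5.07 x 10^-4 M
[PO4^3-] = 8.3 × 10^-2 × (184/526) = 2.90 x 10^-2 M
Ba3(PO4)2(s) ⇌ 3 Ba^2+(aq) + 2 PO4^3-(aq), so Q = [Ba^2+]^3[PO4^3-]^2
Q = (5.07 × 10^-4)^3(2.90 × 10^-2)^2 = 1.1 x 10^-13
Q > Ksp, so Ba3(PO4)2 will precipitate.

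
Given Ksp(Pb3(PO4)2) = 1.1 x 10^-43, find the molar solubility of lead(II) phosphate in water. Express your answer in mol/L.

1.0 × 10^-9 M

Pb3(PO4)2(s) ⇌ 3 Pb^2+ + 2 PO4^3-
Ksp = [Pb^2+]^3[PO4^3-]^2
Let s = molar solubility. Then [Pb^2+] = 3s and [PO4^3-] = 2s.
Ksp = (3s)^3(2s)^2 = 108s^5
Solving, s = (1.1 x 10^-43/108)^(1/5) = 1.0 × 10^-9 M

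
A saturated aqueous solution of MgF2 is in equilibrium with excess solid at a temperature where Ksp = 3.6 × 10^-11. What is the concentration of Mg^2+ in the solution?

MgF2(s) ⇌ Mg^2+ + 2 F^-
Ksp = [Mg^2+][F^-]^2
Let s = molar solubility. Then [Mg^2+] = s and [F^-] = 2s.
So Ksp = s × (2s)^2 = 4s^3
s^3 = 3.6 × 10^-11 / 4, so s = 2.08 × 10^-4 M
[Mg^2+] = s = 2.1 × 10^-4 M

[Mg^2+] = 2.1e-4 M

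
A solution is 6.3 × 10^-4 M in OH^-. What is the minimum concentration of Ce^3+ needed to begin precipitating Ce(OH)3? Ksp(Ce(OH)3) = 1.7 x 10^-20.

Ce(OH)3(s) <=> Ce^3+ + 3 OH^-
Ksp = [Ce^3+][OH^-]^3
Precipitation begins when Q = Ksp. With [OH^-] = 6.3 × 10^-4 M:
1.7 x 10^-20 = (6.3 × 10^-4)^3 × [Ce^3+]
[Ce^3+] = (1.7 x 10^-20 / 2.50 × 10^-10) = 6.8 × 10^-11 M

[Ce^3+] = 6.8 × 10^-11 M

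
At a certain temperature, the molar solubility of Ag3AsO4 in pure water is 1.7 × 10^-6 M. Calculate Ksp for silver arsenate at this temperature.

Ksp = 2.3 × 10^-22

Ag3AsO4(s) ⇌ 3 Ag^+ + AsO4^3-
For each mole of Ag3AsO4 that dissolves: [Ag^+] = 3s, [AsO4^3-] = s.
Ksp = [Ag^+]^3[AsO4^3-]
Ksp = (3s)^3s = 27s^4
Ksp = 27 × (1.7 × 10^-6)^4 = 2.3 × 10^-22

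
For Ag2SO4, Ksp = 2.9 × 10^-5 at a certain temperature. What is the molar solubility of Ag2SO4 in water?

s ≈ 1.9 x 10^-2 M

Ag2SO4(s) <=> 2 Ag^+ + SO4^2-
Ksp = [Ag^+]^2[SO4^2-]
Let s = molar solubility. Then [Ag^+] = 2s and [SO4^2-] = s.
Ksp = (2s)^2s = 4s^3
s^3 = 2.9 × 10^-5 / 4, so s = 1.9 × 10^-2 M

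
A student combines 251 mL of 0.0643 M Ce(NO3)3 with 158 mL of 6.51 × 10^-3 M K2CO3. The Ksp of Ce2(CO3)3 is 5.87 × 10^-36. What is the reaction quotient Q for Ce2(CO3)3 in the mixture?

Q ≈ 2.48 × 10^-11

Total volume = 251 + 158 = 409 mL.
[Ce^3+] = 6.43 × 10^-2 × (251/409) = 3.946 × 10^-2 M
[CO3^2-] = 6.51 × 10^-3 × (158/409) = 2.515 × 10^-3 M
Ce2(CO3)3(s) <=> 2 Ce^3+(aq) + 3 CO3^2-(aq), so Q = [Ce^3+]^2[CO3^2-]^3
Q = (3.946 × 10^-2)^2(2.515 × 10^-3)^3 = 2.48 × 10^-11
Q > Ksp, so Ce2(CO3)3 will precipitate.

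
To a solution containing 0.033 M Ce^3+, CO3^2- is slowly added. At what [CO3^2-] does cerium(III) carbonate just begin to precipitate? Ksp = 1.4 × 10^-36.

Ce2(CO3)3(s) ⇌ 2 Ce^3+(aq) + 3 CO3^2-(aq)
Ksp = [Ce^3+]^2[CO3^2-]^3
Precipitation begins when Q = Ksp. With [Ce^3+] = 0.033 M:
1.4 × 10^-36 = (0.033)^2 × [CO3^2-]^3
[CO3^2-] = (1.4 × 10^-36 / 1.09 × 10^-3)^(1/3) = 1.1 × 10^-11 M

1.1 × 10^-11 M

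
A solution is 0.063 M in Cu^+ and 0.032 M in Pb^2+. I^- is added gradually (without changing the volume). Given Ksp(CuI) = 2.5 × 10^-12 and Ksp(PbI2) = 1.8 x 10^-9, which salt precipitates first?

Each salt begins to precipitate when Q = Ksp, i.e. when [I^-] reaches its threshold.
For CuI: 2.5 × 10^-12 = 0.063 × [I^-]  ⇒  [I^-] = 4.0 x 10^-11 M.
For PbI2: 1.8 x 10^-9 = 0.032 × [I^-]^2  ⇒  [I^-] = 2.4 x 10^-4 M.
The salt with the lower threshold [I^-] precipitates first: CuI.

CuI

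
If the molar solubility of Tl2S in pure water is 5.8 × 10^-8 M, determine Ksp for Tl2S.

Tl2S(s) <=> 2 Tl^+ + S^2-
If s mol/L of Tl2S dissolves, [Tl^+] = 2s and [S^2-] = s.
Ksp = [Tl^+]^2[S^2-]
Substituting: Ksp = (2s)^2s = 4s^3
With s = 5.8 × 10^-8: Ksp = 7.8 × 10^-22

Ksp = 7.8e-22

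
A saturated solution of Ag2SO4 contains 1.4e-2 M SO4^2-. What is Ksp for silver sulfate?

Ksp = 1.1 × 10^-5

Ag2SO4(s) <=> 2 Ag^+ + SO4^2-
Stoichiometry gives [Ag^+] = (2/1)[SO4^2-] = 2.80 × 10^-2 M.
Ksp = [Ag^+]^2[SO4^2-]
Ksp = (2.80 × 10^-2)^2 × 1.4 × 10^-2 = 1.1 × 10^-5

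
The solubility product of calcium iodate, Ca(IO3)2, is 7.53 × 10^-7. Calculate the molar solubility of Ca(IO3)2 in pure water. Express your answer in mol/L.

s ≈ 5.73 × 10^-3 M

Ca(IO3)2(s) ⇌ Ca^2+(aq) + 2 IO3^-(aq)
Ksp = [Ca^2+][IO3^-]^2
With molar solubility s: [Ca^2+] = s, [IO3^-] = 2s.
Substituting: Ksp = s(2s)^2 = 4s^3
Solving, s = (7.53 × 10^-7/4)^(1/3) = 5.73 × 10^-3 M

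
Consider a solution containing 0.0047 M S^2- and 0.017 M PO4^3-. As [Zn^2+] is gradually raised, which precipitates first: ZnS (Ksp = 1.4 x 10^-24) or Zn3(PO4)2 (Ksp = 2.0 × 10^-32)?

Precipitation of each salt starts when its ion product equals its Ksp.
For ZnS: 1.4 x 10^-24 = 0.0047 × [Zn^2+]  ⇒  [Zn^2+] = 3.0 x 10^-22 M.
For Zn3(PO4)2: 2.0 × 10^-32 = (0.017)^2 × [Zn^2+]^3  ⇒  [Zn^2+] = 4.1 × 10^-10 M.
The salt with the lower threshold [Zn^2+] precipitates first: ZnS.

ZnS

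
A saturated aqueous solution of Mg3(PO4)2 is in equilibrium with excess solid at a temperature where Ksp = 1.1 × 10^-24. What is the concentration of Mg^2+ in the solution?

Mg3(PO4)2(s) ⇌ 3 Mg^2+(aq) + 2 PO4^3-(aq)
Ksp = [Mg^2+]^3[PO4^3-]^2
Let s = molar solubility. Then [Mg^2+] = 3s and [PO4^3-] = 2s.
Substituting: Ksp = (3s)^3(2s)^2 = 108s^5
s^5 = 1.1 × 10^-24 / 108, so s = 6.33 × 10^-6 M
[Mg^2+] = 3s = 1.9 × 10^-5 M

1.9e-5 M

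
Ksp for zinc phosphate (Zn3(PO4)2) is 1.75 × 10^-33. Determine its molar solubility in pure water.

Zn3(PO4)2(s) <=> 3 Zn^2+(aq) + 2 PO4^3-(aq)
Ksp = [Zn^2+]^3[PO4^3-]^2
With molar solubility s: [Zn^2+] = 3s, [PO4^3-] = 2s.
Substituting: Ksp = (3s)^3(2s)^2 = 108s^5
s = (1.75 × 10^-33 / 108)^(1/5) = 1.10 × 10^-7 M

s ≈ 1.10e-7 M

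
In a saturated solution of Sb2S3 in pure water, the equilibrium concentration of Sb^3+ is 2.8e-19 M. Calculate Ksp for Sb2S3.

Ksp ≈ 5.8 x 10^-93

Sb2S3(s) <=> 2 Sb^3+ + 3 S^2-
Stoichiometry gives [S^2-] = (3/2)[Sb^3+] = 4.20 × 10^-19 M.
Ksp = [Sb^3+]^2[S^2-]^3
Ksp = (2.8 × 10^-19)^2 × (4.20 x 10^-19)^3 = 5.8 × 10^-93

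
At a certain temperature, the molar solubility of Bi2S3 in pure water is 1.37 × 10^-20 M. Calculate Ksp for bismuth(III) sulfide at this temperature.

Ksp ≈ 5.21 x 10^-98

Bi2S3(s) ⇌ 2 Bi^3+ + 3 S^2-
If s mol/L of Bi2S3 dissolves, [Bi^3+] = 2s and [S^2-] = 3s.
Ksp = [Bi^3+]^2[S^2-]^3
Ksp = (2s)^2(3s)^3 = 108s^5
With s = 1.37 × 10^-20: Ksp = 5.21 × 10^-98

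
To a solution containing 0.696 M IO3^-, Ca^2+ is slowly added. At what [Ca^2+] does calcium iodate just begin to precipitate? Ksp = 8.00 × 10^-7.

Ca(IO3)2(s) <=> Ca^2+(aq) + 2 IO3^-(aq)
Ksp = [Ca^2+][IO3^-]^2
Precipitation begins when Q = Ksp. With [IO3^-] = 0.696 M:
8.00 × 10^-7 = (0.696)^2 × [Ca^2+]
[Ca^2+] = (8.00 × 10^-7 / 4.844 x 10^-1) = 1.65 x 10^-6 M

[Ca^2+] ≈ 1.65 × 10^-6 M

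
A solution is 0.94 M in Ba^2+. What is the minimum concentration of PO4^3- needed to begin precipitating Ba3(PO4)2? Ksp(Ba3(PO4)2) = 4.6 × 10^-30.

[PO4^3-] = 2.4 x 10^-15 M

Ba3(PO4)2(s) ⇌ 3 Ba^2+(aq) + 2 PO4^3-(aq)
Ksp = [Ba^2+]^3[PO4^3-]^2
Precipitation begins when Q = Ksp. With [Ba^2+] = 0.94 M:
4.6 × 10^-30 = (0.94)^3 × [PO4^3-]^2
[PO4^3-] = (4.6 × 10^-30 / 8.31 × 10^-1)^(1/2) = 2.4 × 10^-15 M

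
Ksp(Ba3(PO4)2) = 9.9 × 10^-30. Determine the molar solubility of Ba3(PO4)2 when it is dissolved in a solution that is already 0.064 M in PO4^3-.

s = 4.5e-10 M

Ba3(PO4)2(s) <=> 3 Ba^2+(aq) + 2 PO4^3-(aq)
Ksp = [Ba^2+]^3[PO4^3-]^2
Let s be the molar solubility in this solution. [Ba^2+] = 3s, [PO4^3-] = 0.064 + 2s ≈ 0.064 (common-ion effect: PO4^3- is already 0.064 M).
Ksp ≈ (3s)^3 × (0.064)^2
s = 4.5 x 10^-10 M
Check: 2s = 8.9 × 10^-10 ≪ 0.064, so the approximation is valid.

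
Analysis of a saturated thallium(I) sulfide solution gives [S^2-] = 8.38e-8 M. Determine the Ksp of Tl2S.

Tl2S(s) ⇌ 2 Tl^+(aq) + S^2-(aq)
Stoichiometry gives [Tl^+] = (2/1)[S^2-] = 1.676 x 10^-7 M.
Ksp = [Tl^+]^2[S^2-]
Ksp = (1.676 x 10^-7)^2 × 8.38 x 10^-8 = 2.35 x 10^-21

2.35 x 10^-21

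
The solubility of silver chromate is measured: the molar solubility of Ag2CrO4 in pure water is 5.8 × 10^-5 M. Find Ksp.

Ag2CrO4(s) ⇌ 2 Ag^+(aq) + CrO4^2-(aq)
Let s = molar solubility. Then [Ag^+] = 2s and [CrO4^2-] = s.
Ksp = [Ag^+]^2[CrO4^2-]
So Ksp = (2s)^2 × s = 4s^3
Ksp = 4 × (5.8 x 10^-5)^3 = 7.8 x 10^-13

7.8e-13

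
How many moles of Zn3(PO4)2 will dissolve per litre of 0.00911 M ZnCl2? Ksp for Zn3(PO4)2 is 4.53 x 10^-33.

Zn3(PO4)2(s) ⇌ 3 Zn^2+ + 2 PO4^3-
Ksp = [Zn^2+]^3[PO4^3-]^2
Let s = moles of Zn3(PO4)2 that dissolve per litre. [Zn^2+] = 0.00911 + 3s ≈ 0.00911, [PO4^3-] = 2s (Ksp is small, so little additional dissolves).
Ksp ≈ (0.00911)^3 × (2s)^2
s = 3.87 x 10^-14 M
Check: 3s = 1.2 × 10^-13 ≪ 0.00911, so the approximation is valid.

3.87e-14 M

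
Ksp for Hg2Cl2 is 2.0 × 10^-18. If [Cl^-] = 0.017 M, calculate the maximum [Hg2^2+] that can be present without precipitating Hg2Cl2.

Hg2Cl2(s) ⇌ Hg2^2+ + 2 Cl^-
Ksp = [Hg2^2+][Cl^-]^2
Precipitation begins when Q = Ksp. With [Cl^-] = 0.017 M:
2.0 × 10^-18 = (0.017)^2 × [Hg2^2+]
[Hg2^2+] = (2.0 × 10^-18 / 2.89 × 10^-4) = 6.9 × 10^-15 M

[Hg2^2+] = 6.9 x 10^-15 M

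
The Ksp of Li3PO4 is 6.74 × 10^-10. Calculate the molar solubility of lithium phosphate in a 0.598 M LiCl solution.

Li3PO4(s) ⇌ 3 Li^+ + PO4^3-
Ksp = [Li^+]^3[PO4^3-]
Let s be the molar solubility in this solution. [Li^+] = 0.598 + 3s ≈ 0.598, [PO4^3-] = s (since Li^+ from LiCl dominates).
Ksp ≈ (0.598)^3 × s
s = 3.15 × 10^-9 M
Check: 3s = 9.5 x 10^-9 ≪ 0.598, so the approximation is valid.

s ≈ 3.15 × 10^-9 M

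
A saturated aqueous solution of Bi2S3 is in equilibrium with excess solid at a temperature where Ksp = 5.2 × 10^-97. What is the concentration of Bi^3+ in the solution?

4.3 × 10^-20 M

Bi2S3(s) <=> 2 Bi^3+ + 3 S^2-
Ksp = [Bi^3+]^2[S^2-]^3
Let s = molar solubility. Then [Bi^3+] = 2s and [S^2-] = 3s.
Substituting: Ksp = (2s)^2(3s)^3 = 108s^5
s^5 = 5.2 × 10^-97 / 108, so s = 2.17 x 10^-20 M
[Bi^3+] = 2s = 4.3 × 10^-20 M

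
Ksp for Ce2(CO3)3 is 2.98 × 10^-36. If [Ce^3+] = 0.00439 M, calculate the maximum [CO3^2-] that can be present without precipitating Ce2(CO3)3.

Ce2(CO3)3(s) ⇌ 2 Ce^3+(aq) + 3 CO3^2-(aq)
Ksp = [Ce^3+]^2[CO3^2-]^3
Precipitation begins when Q = Ksp. With [Ce^3+] = 0.00439 M:
2.98 × 10^-36 = (0.00439)^2 × [CO3^2-]^3
[CO3^2-] = (2.98 × 10^-36 / 1.927 × 10^-5)^(1/3) = 5.37 x 10^-11 M

5.37 × 10^-11 M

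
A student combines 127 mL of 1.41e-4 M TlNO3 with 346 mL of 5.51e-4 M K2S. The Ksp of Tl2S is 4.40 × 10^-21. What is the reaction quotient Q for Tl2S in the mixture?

Total volume = 127 + 346 = 473 mL.
[Tl^+] = 1.41 × 10^-4 × (127/473) = 3.786 × 10^-5 M
[S^2-] = 5.51 x 10^-4 × (346/473) = 4.031 x 10^-4 M
Tl2S(s) ⇌ 2 Tl^+ + S^2-, so Q = [Tl^+]^2[S^2-]
Q = (3.786 × 10^-5)^2(4.031 × 10^-4) = 5.78 x 10^-13
Q > Ksp, so Tl2S will precipitate.

Q = 5.78 × 10^-13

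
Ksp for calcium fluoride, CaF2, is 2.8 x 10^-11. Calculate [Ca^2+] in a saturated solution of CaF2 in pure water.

CaF2(s) <=> Ca^2+ + 2 F^-
Ksp = [Ca^2+][F^-]^2
For each mole of CaF2 that dissolves: [Ca^2+] = s, [F^-] = 2s.
So Ksp = s × (2s)^2 = 4s^3
Solving, s = (2.8 x 10^-11/4)^(1/3) = 1.91 × 10^-4 M
[Ca^2+] = s = 1.9 × 10^-4 M

[Ca^2+] = 1.9 × 10^-4 M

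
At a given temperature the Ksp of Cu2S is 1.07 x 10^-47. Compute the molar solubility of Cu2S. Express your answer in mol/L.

1.39 x 10^-16 M

Cu2S(s) ⇌ 2 Cu^+ + S^2-
Ksp = [Cu^+]^2[S^2-]
With molar solubility s: [Cu^+] = 2s, [S^2-] = s.
Ksp = (2s)^2s = 4s^3
s^3 = 1.07 x 10^-47 / 4, so s = 1.39 × 10^-16 M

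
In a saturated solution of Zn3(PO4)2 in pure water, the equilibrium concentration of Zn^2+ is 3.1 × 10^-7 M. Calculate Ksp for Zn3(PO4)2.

Zn3(PO4)2(s) ⇌ 3 Zn^2+(aq) + 2 PO4^3-(aq)
Stoichiometry gives [PO4^3-] = (2/3)[Zn^2+] = 2.07 × 10^-7 M.
Ksp = [Zn^2+]^3[PO4^3-]^2
Ksp = (3.1 × 10^-7)^3 × (2.07 × 10^-7)^2 = 1.3 x 10^-33

Ksp = 1.3 × 10^-33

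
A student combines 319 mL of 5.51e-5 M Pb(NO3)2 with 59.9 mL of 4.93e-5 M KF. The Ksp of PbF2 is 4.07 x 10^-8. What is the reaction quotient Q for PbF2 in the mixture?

2.82 × 10^-15

Total volume = 319 + 59.9 = 378.9 mL.
[Pb^2+] = 5.51 x 10^-5 × (319/378.9) = 4.639 × 10^-5 M
[F^-] = 4.93 × 10^-5 × (59.9/378.9) = 7.794 × 10^-6 M
PbF2(s) <=> Pb^2+ + 2 F^-, so Q = [Pb^2+][F^-]^2
Q = (4.639 × 10^-5)(7.794 × 10^-6)^2 = 2.82 × 10^-15
Q < Ksp, so no precipitate of PbF2 forms.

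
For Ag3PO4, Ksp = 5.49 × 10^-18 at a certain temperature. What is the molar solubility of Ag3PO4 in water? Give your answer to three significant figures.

Ag3PO4(s) ⇌ 3 Ag^+ + PO4^3-
Ksp = [Ag^+]^3[PO4^3-]
Let s = molar solubility. Then [Ag^+] = 3s and [PO4^3-] = s.
Ksp = (3s)^3s = 27s^4
s = (5.49 × 10^-18 / 27)^(1/4) = 2.12 × 10^-5 M

2.12 × 10^-5 M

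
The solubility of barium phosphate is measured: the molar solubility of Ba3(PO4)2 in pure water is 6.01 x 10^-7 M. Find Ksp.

Ksp ≈ 8.47 × 10^-30

Ba3(PO4)2(s) ⇌ 3 Ba^2+ + 2 PO4^3-
Let s = molar solubility. Then [Ba^2+] = 3s and [PO4^3-] = 2s.
Ksp = [Ba^2+]^3[PO4^3-]^2
So Ksp = (3s)^3 × (2s)^2 = 108s^5
Ksp = 108 × (6.01 × 10^-7)^5 = 8.47 × 10^-30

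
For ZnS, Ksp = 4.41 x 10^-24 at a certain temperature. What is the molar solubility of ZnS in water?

ZnS(s) ⇌ Zn^2+(aq) + S^2-(aq)
Ksp = [Zn^2+][S^2-]
Let s = molar solubility. Then [Zn^2+] = s and [S^2-] = s.
Ksp = s × s = s^2
s = √(4.41 x 10^-24) = 2.10 × 10^-12 M

s ≈ 2.10e-12 M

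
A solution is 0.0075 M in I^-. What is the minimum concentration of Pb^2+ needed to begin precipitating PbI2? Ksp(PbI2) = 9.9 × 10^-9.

PbI2(s) ⇌ Pb^2+ + 2 I^-
Ksp = [Pb^2+][I^-]^2
Precipitation begins when Q = Ksp. With [I^-] = 0.0075 M:
9.9 × 10^-9 = (0.0075)^2 × [Pb^2+]
[Pb^2+] = (9.9 × 10^-9 / 5.63 x 10^-5) = 1.8 × 10^-4 M

1.8e-4 M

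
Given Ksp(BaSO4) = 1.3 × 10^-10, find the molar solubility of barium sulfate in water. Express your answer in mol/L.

BaSO4(s) <=> Ba^2+(aq) + SO4^2-(aq)
Ksp = [Ba^2+][SO4^2-]
If s mol/L of BaSO4 dissolves, [Ba^2+] = s and [SO4^2-] = s.
Ksp = (s)(s) = s^2
s = √(1.3 × 10^-10) = 1.1 × 10^-5 M

s ≈ 1.1 × 10^-5 M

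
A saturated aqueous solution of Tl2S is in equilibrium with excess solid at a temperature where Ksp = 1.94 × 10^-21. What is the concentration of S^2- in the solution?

Tl2S(s) ⇌ 2 Tl^+ + S^2-
Ksp = [Tl^+]^2[S^2-]
If s mol/L of Tl2S dissolves, [Tl^+] = 2s and [S^2-] = s.
Substituting: Ksp = (2s)^2s = 4s^3
s^3 = 1.94 × 10^-21 / 4, so s = 7.857 × 10^-8 M
[S^2-] = s = 7.86 × 10^-8 M

[S^2-] = 7.86 x 10^-8 M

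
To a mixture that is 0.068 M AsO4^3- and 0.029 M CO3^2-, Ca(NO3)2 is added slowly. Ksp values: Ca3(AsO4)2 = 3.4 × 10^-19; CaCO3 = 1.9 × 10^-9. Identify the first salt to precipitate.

Precipitation of each salt starts when its ion product equals its Ksp.
For Ca3(AsO4)2: 3.4 × 10^-19 = (0.068)^2 × [Ca^2+]^3  ⇒  [Ca^2+] = 4.2 × 10^-6 M.
For CaCO3: 1.9 × 10^-9 = 0.029 × [Ca^2+]  ⇒  [Ca^2+] = 6.6 × 10^-8 M.
The salt with the lower threshold [Ca^2+] precipitates first: CaCO3.

CaCO3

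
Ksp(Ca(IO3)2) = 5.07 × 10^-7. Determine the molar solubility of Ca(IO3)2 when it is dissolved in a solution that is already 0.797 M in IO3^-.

s = 7.98 × 10^-7 M

Ca(IO3)2(s) ⇌ Ca^2+ + 2 IO3^-
Ksp = [Ca^2+][IO3^-]^2
If s mol/L dissolves here, [Ca^2+] = s, [IO3^-] = 0.797 + 2s ≈ 0.797 (since the IO3^- already present dominates).
Ksp ≈ s × (0.797)^2
s = 7.98 × 10^-7 M
Check: 2s = 1.6 × 10^-6 ≪ 0.797, so the approximation is valid.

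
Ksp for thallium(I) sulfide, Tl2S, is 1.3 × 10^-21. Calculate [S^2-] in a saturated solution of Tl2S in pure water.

[S^2-] = 6.9e-8 M

Tl2S(s) ⇌ 2 Tl^+(aq) + S^2-(aq)
Ksp = [Tl^+]^2[S^2-]
Let s = molar solubility. Then [Tl^+] = 2s and [S^2-] = s.
Substituting: Ksp = (2s)^2s = 4s^3
Solving, s = (1.3 × 10^-21/4)^(1/3) = 6.88 × 10^-8 M
[S^2-] = s = 6.9 x 10^-8 M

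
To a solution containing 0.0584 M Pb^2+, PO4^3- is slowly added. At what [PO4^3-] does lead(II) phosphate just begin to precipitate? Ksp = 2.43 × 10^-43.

Pb3(PO4)2(s) ⇌ 3 Pb^2+ + 2 PO4^3-
Ksp = [Pb^2+]^3[PO4^3-]^2
Precipitation begins when Q = Ksp. With [Pb^2+] = 0.0584 M:
2.43 × 10^-43 = (0.0584)^3 × [PO4^3-]^2
[PO4^3-] = (2.43 × 10^-43 / 1.992 × 10^-4)^(1/2) = 3.49 × 10^-20 M

[PO4^3-] ≈ 3.49 × 10^-20 M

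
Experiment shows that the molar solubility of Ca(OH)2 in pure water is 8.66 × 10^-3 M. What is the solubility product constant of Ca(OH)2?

Ksp = 2.60e-6

Ca(OH)2(s) ⇌ Ca^2+ + 2 OH^-
For each mole of Ca(OH)2 that dissolves: [Ca^2+] = s, [OH^-] = 2s.
Ksp = [Ca^2+][OH^-]^2
Ksp = s(2s)^2 = 4s^3
Ksp = 4 × (8.66 × 10^-3)^3 = 2.60 × 10^-6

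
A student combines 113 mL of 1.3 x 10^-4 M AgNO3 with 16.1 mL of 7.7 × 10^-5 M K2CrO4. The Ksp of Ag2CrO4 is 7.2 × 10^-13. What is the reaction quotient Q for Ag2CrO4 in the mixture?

Q ≈ 1.2 × 10^-13

Total volume = 113 + 16.1 = 129.1 mL.
[Ag^+] = 1.3 x 10^-4 × (113/129.1) = 1.14 × 10^-4 M
[CrO4^2-] = 7.7 x 10^-5 × (16.1/129.1) = 9.60 × 10^-6 M
Ag2CrO4(s) ⇌ 2 Ag^+ + CrO4^2-, so Q = [Ag^+]^2[CrO4^2-]
Q = (1.14 × 10^-4)^2(9.60 x 10^-6) = 1.2 × 10^-13
Q < Ksp, so no precipitate of Ag2CrO4 forms.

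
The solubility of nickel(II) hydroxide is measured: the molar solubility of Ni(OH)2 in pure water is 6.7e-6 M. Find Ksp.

1.2 × 10^-15

Ni(OH)2(s) <=> Ni^2+(aq) + 2 OH^-(aq)
Let s = molar solubility. Then [Ni^2+] = s and [OH^-] = 2s.
Ksp = [Ni^2+][OH^-]^2
Ksp = s(2s)^2 = 4s^3
With s = 6.7 × 10^-6: Ksp = 1.2 x 10^-15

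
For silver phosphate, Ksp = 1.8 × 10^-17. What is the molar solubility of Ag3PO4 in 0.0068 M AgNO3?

5.7 × 10^-11 M

Ag3PO4(s) ⇌ 3 Ag^+ + PO4^3-
Ksp = [Ag^+]^3[PO4^3-]
If s mol/L dissolves here, [Ag^+] = 0.0068 + 3s ≈ 0.0068, [PO4^3-] = s (Ksp is small, so little additional dissolves).
Ksp ≈ (0.0068)^3 × s
s = 5.7 × 10^-11 M
Check: 3s = 1.7 × 10^-10 ≪ 0.0068, so the approximation is valid.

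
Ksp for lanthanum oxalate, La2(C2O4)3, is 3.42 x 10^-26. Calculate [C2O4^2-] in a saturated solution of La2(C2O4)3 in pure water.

La2(C2O4)3(s) ⇌ 2 La^3+ + 3 C2O4^2-
Ksp = [La^3+]^2[C2O4^2-]^3
If s mol/L of La2(C2O4)3 dissolves, [La^3+] = 2s and [C2O4^2-] = 3s.
So Ksp = (2s)^2 × (3s)^3 = 108s^5
Solving, s = (3.42 x 10^-26/108)^(1/5) = 3.163 × 10^-6 M
[C2O4^2-] = 3s = 9.49 × 10^-6 M

9.49e-6 M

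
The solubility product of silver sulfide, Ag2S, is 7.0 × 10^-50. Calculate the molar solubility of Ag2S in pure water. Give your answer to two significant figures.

s ≈ 2.6 × 10^-17 M

Ag2S(s) ⇌ 2 Ag^+(aq) + S^2-(aq)
Ksp = [Ag^+]^2[S^2-]
If s mol/L of Ag2S dissolves, [Ag^+] = 2s and [S^2-] = s.
So Ksp = (2s)^2 × s = 4s^3
Solving, s = (7.0 × 10^-50/4)^(1/3) = 2.6 × 10^-17 M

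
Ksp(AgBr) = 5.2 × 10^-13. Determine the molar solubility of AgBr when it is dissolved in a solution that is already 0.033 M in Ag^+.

1.6 × 10^-11 M

AgBr(s) <=> Ag^+ + Br^-
Ksp = [Ag^+][Br^-]
Let s = moles of AgBr that dissolve per litre. [Ag^+] = 0.033 + s ≈ 0.033, [Br^-] = s (Ksp is small, so little additional dissolves).
Ksp ≈ 0.033 × s
s = 1.6 x 10^-11 M
Check: s = 1.6 × 10^-11 ≪ 0.033, so the approximation is valid.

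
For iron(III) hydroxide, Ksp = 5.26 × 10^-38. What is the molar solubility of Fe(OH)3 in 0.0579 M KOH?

2.71 × 10^-34 M

Fe(OH)3(s) ⇌ Fe^3+ + 3 OH^-
Ksp = [Fe^3+][OH^-]^3
If s mol/L dissolves here, [Fe^3+] = s, [OH^-] = 0.0579 + 3s ≈ 0.0579 (Ksp is small, so little additional dissolves).
Ksp ≈ s × (0.0579)^3
s = 2.71 × 10^-34 M
Check: 3s = 8.1 x 10^-34 ≪ 0.0579, so the approximation is valid.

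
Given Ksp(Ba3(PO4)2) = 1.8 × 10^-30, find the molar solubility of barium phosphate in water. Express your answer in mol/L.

s ≈ 4.4 × 10^-7 M

Ba3(PO4)2(s) ⇌ 3 Ba^2+(aq) + 2 PO4^3-(aq)
Ksp = [Ba^2+]^3[PO4^3-]^2
For each mole of Ba3(PO4)2 that dissolves: [Ba^2+] = 3s, [PO4^3-] = 2s.
Substituting: Ksp = (3s)^3(2s)^2 = 108s^5
s = (1.8 × 10^-30 / 108)^(1/5) = 4.4 x 10^-7 M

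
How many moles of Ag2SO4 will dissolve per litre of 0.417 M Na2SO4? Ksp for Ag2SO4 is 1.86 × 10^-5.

s ≈ 3.34e-3 M

Ag2SO4(s) ⇌ 2 Ag^+ + SO4^2-
Ksp = [Ag^+]^2[SO4^2-]
Let s be the molar solubility in this solution. [Ag^+] = 2s, [SO4^2-] = 0.417 + s ≈ 0.417 (Ksp is small, so little additional dissolves).
Ksp ≈ (2s)^2 × 0.417
s = 3.34 × 10^-3 M
Check: s = 3.3 x 10^-3 ≪ 0.417, so the approximation is valid.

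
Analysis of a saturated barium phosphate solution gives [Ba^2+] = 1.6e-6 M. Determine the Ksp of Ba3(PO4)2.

4.7 × 10^-30

Ba3(PO4)2(s) ⇌ 3 Ba^2+ + 2 PO4^3-
Stoichiometry gives [PO4^3-] = (2/3)[Ba^2+] = 1.07 × 10^-6 M.
Ksp = [Ba^2+]^3[PO4^3-]^2
Ksp = (1.6 × 10^-6)^3 × (1.07 × 10^-6)^2 = 4.7 x 10^-30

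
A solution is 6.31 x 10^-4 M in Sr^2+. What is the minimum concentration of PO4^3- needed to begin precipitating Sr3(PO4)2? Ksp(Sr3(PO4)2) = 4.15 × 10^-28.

1.29 × 10^-9 M

Sr3(PO4)2(s) <=> 3 Sr^2+(aq) + 2 PO4^3-(aq)
Ksp = [Sr^2+]^3[PO4^3-]^2
Precipitation begins when Q = Ksp. With [Sr^2+] = 6.31 x 10^-4 M:
4.15 × 10^-28 = (6.31 x 10^-4)^3 × [PO4^3-]^2
[PO4^3-] = (4.15 × 10^-28 / 2.512 × 10^-10)^(1/2) = 1.29 x 10^-9 M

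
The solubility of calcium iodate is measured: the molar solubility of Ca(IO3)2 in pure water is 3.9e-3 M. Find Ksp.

Ksp = 2.4 x 10^-7

Ca(IO3)2(s) <=> Ca^2+ + 2 IO3^-
With molar solubility s: [Ca^2+] = s, [IO3^-] = 2s.
Ksp = [Ca^2+][IO3^-]^2
So Ksp = s × (2s)^2 = 4s^3
With s = 3.9 × 10^-3: Ksp = 2.4 × 10^-7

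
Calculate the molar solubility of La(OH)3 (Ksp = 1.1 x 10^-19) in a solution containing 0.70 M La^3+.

s ≈ 1.8 × 10^-7 M

La(OH)3(s) ⇌ La^3+ + 3 OH^-
Ksp = [La^3+][OH^-]^3
Let s = moles of La(OH)3 that dissolve per litre. [La^3+] = 0.70 + s ≈ 0.70, [OH^-] = 3s (Ksp is small, so little additional dissolves).
Ksp ≈ 0.70 × (3s)^3
s = 1.8 × 10^-7 M
Check: s = 1.8 × 10^-7 ≪ 0.70, so the approximation is valid.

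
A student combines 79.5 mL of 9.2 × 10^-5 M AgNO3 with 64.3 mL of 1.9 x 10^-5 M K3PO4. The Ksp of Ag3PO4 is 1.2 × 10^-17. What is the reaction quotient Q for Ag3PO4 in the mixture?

Q ≈ 1.1 x 10^-18

Total volume = 79.5 + 64.3 = 143.8 mL.
[Ag^+] = 9.2 x 10^-5 × (79.5/143.8) = 5.09 × 10^-5 M
[PO4^3-] = 1.9 × 10^-5 × (64.3/143.8) = 8.50 × 10^-6 M
Ag3PO4(s) ⇌ 3 Ag^+(aq) + PO4^3-(aq), so Q = [Ag^+]^3[PO4^3-]
Q = (5.09 × 10^-5)^3(8.50 x 10^-6) = 1.1 x 10^-18
Q < Ksp, so no precipitate of Ag3PO4 forms.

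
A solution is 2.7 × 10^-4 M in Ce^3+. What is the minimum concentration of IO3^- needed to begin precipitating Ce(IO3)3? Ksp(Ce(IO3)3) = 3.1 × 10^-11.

[IO3^-] ≈ 4.9 x 10^-3 M

Ce(IO3)3(s) <=> Ce^3+(aq) + 3 IO3^-(aq)
Ksp = [Ce^3+][IO3^-]^3
Precipitation begins when Q = Ksp. With [Ce^3+] = 2.7 × 10^-4 M:
3.1 × 10^-11 = (2.7 × 10^-4) × [IO3^-]^3
[IO3^-] = (3.1 × 10^-11 / 2.7 x 10^-4)^(1/3) = 4.9 x 10^-3 M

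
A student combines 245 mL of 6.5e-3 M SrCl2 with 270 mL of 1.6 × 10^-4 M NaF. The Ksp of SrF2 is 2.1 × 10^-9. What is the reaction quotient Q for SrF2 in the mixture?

Q ≈ 2.2 × 10^-11

Total volume = 245 + 270 = 515 mL.
[Sr^2+] = 6.5 x 10^-3 × (245/515) = 3.09 × 10^-3 M
[F^-] = 1.6 × 10^-4 × (270/515) = 8.39 × 10^-5 M
SrF2(s) <=> Sr^2+(aq) + 2 F^-(aq), so Q = [Sr^2+][F^-]^2
Q = (3.09 × 10^-3)(8.39 × 10^-5)^2 = 2.2 × 10^-11
Q < Ksp, so no precipitate of SrF2 forms.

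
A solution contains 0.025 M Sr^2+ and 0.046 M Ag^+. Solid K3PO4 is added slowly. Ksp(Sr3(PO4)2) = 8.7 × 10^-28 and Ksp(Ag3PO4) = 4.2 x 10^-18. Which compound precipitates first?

Ag3PO4

Precipitation of each salt starts when its ion product equals its Ksp.
For Sr3(PO4)2: 8.7 × 10^-28 = (0.025)^3 × [PO4^3-]^2  ⇒  [PO4^3-] = 7.5 × 10^-12 M.
For Ag3PO4: 4.2 x 10^-18 = (0.046)^3 × [PO4^3-]  ⇒  [PO4^3-] = 4.3 × 10^-14 M.
The salt with the lower threshold [PO4^3-] precipitates first: Ag3PO4.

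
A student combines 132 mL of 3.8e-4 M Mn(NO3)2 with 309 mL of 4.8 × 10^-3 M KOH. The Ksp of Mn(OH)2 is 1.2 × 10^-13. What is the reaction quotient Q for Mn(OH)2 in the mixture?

Total volume = 132 + 309 = 441 mL.
[Mn^2+] = 3.8 × 10^-4 × (132/441) = 1.14 × 10^-4 M
[OH^-] = 4.8 x 10^-3 × (309/441) = 3.36 × 10^-3 M
Mn(OH)2(s) <=> Mn^2+(aq) + 2 OH^-(aq), so Q = [Mn^2+][OH^-]^2
Q = (1.14 × 10^-4)(3.36 × 10^-3)^2 = 1.3 × 10^-9
Q > Ksp, so Mn(OH)2 will precipitate.

1.3 × 10^-9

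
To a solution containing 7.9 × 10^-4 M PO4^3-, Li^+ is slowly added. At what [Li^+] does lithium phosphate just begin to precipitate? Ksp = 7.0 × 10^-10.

[Li^+] = 9.6 x 10^-3 M

Li3PO4(s) ⇌ 3 Li^+ + PO4^3-
Ksp = [Li^+]^3[PO4^3-]
Precipitation begins when Q = Ksp. With [PO4^3-] = 7.9 × 10^-4 M:
7.0 × 10^-10 = (7.9 × 10^-4) × [Li^+]^3
[Li^+] = (7.0 × 10^-10 / 7.9 × 10^-4)^(1/3) = 9.6 × 10^-3 M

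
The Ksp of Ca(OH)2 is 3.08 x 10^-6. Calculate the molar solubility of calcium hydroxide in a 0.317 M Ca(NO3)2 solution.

Ca(OH)2(s) ⇌ Ca^2+(aq) + 2 OH^-(aq)
Ksp = [Ca^2+][OH^-]^2
If s mol/L dissolves here, [Ca^2+] = 0.317 + s ≈ 0.317, [OH^-] = 2s (since Ca^2+ from Ca(NO3)2 dominates).
Ksp ≈ 0.317 × (2s)^2
s = 1.56 × 10^-3 M
Check: s = 1.6 × 10^-3 ≪ 0.317, so the approximation is valid.

s = 1.56e-3 M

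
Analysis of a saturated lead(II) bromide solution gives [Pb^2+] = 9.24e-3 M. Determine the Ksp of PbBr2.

3.16 × 10^-6

PbBr2(s) ⇌ Pb^2+ + 2 Br^-
Stoichiometry gives [Br^-] = (2/1)[Pb^2+] = 1.848 × 10^-2 M.
Ksp = [Pb^2+][Br^-]^2
Ksp = 9.24 × 10^-3 × (1.848 × 10^-2)^2 = 3.16 × 10^-6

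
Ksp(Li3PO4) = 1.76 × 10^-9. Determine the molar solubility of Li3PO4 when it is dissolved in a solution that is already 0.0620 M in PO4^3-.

Li3PO4(s) ⇌ 3 Li^+ + PO4^3-
Ksp = [Li^+]^3[PO4^3-]
Let s = moles of Li3PO4 that dissolve per litre. [Li^+] = 3s, [PO4^3-] = 0.0620 + s ≈ 0.0620 (common-ion effect: PO4^3- is already 0.0620 M).
Ksp ≈ (3s)^3 × 0.0620
s = 1.02 x 10^-3 M
Check: s = 1.0 x 10^-3 ≪ 0.0620, so the approximation is valid.

s ≈ 1.02 × 10^-3 M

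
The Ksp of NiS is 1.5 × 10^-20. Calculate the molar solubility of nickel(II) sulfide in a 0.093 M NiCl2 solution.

1.6e-19 M

NiS(s) <=> Ni^2+(aq) + S^2-(aq)
Ksp = [Ni^2+][S^2-]
Let s = moles of NiS that dissolve per litre. [Ni^2+] = 0.093 + s ≈ 0.093, [S^2-] = s (Ksp is small, so little additional dissolves).
Ksp ≈ 0.093 × s
s = 1.6 × 10^-19 M
Check: s = 1.6 × 10^-19 ≪ 0.093, so the approximation is valid.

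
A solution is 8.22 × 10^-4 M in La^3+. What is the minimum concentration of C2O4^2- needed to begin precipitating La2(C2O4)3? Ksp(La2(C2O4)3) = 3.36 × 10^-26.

[C2O4^2-] ≈ 3.68 x 10^-7 M

La2(C2O4)3(s) ⇌ 2 La^3+(aq) + 3 C2O4^2-(aq)
Ksp = [La^3+]^2[C2O4^2-]^3
Precipitation begins when Q = Ksp. With [La^3+] = 8.22 × 10^-4 M:
3.36 × 10^-26 = (8.22 × 10^-4)^2 × [C2O4^2-]^3
[C2O4^2-] = (3.36 × 10^-26 / 6.757 × 10^-7)^(1/3) = 3.68 x 10^-7 M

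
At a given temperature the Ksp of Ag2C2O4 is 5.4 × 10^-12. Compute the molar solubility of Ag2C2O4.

Ag2C2O4(s) <=> 2 Ag^+ + C2O4^2-
Ksp = [Ag^+]^2[C2O4^2-]
Let s = molar solubility. Then [Ag^+] = 2s and [C2O4^2-] = s.
So Ksp = (2s)^2 × s = 4s^3
s^3 = 5.4 × 10^-12 / 4, so s = 1.1 × 10^-4 M

1.1 × 10^-4 M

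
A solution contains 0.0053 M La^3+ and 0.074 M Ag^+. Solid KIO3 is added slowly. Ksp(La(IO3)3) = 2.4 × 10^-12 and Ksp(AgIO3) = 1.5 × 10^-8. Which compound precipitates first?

AgIO3

Each salt begins to precipitate when Q = Ksp, i.e. when [IO3^-] reaches its threshold.
For La(IO3)3: 2.4 × 10^-12 = 0.0053 × [IO3^-]^3  ⇒  [IO3^-] = 7.7 × 10^-4 M.
For AgIO3: 1.5 × 10^-8 = 0.074 × [IO3^-]  ⇒  [IO3^-] = 2.0 × 10^-7 M.
The salt with the lower threshold [IO3^-] precipitates first: AgIO3.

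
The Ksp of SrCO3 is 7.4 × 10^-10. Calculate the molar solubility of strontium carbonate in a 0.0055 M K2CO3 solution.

SrCO3(s) ⇌ Sr^2+(aq) + CO3^2-(aq)
Ksp = [Sr^2+][CO3^2-]
Let s = moles of SrCO3 that dissolve per litre. [Sr^2+] = s, [CO3^2-] = 0.0055 + s ≈ 0.0055 (since CO3^2- from K2CO3 dominates).
Ksp ≈ s × 0.0055
s = 1.3 x 10^-7 M
Check: s = 1.3 × 10^-7 ≪ 0.0055, so the approximation is valid.

s ≈ 1.3e-7 M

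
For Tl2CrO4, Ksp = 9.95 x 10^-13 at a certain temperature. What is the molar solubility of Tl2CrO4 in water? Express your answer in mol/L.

Tl2CrO4(s) ⇌ 2 Tl^+(aq) + CrO4^2-(aq)
Ksp = [Tl^+]^2[CrO4^2-]
Let s = molar solubility. Then [Tl^+] = 2s and [CrO4^2-] = s.
So Ksp = (2s)^2 × s = 4s^3
s^3 = 9.95 x 10^-13 / 4, so s = 6.29 × 10^-5 M

s = 6.29 × 10^-5 M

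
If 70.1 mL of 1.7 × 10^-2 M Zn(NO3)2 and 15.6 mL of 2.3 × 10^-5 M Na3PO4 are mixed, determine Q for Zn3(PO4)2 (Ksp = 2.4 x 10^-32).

Q = 4.7e-17

Total volume = 70.1 + 15.6 = 85.7 mL.
[Zn^2+] = 1.7 x 10^-2 × (70.1/85.7) = 1.39 x 10^-2 M
[PO4^3-] = 2.3 x 10^-5 × (15.6/85.7) = 4.19 x 10^-6 M
Zn3(PO4)2(s) ⇌ 3 Zn^2+ + 2 PO4^3-, so Q = [Zn^2+]^3[PO4^3-]^2
Q = (1.39 × 10^-2)^3(4.19 × 10^-6)^2 = 4.7 × 10^-17
Q > Ksp, so Zn3(PO4)2 will precipitate.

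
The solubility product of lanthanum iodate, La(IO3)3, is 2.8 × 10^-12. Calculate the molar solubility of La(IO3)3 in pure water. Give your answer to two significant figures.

s ≈ 5.7e-4 M

La(IO3)3(s) ⇌ La^3+(aq) + 3 IO3^-(aq)
Ksp = [La^3+][IO3^-]^3
Let s = molar solubility. Then [La^3+] = s and [IO3^-] = 3s.
Substituting: Ksp = s(3s)^3 = 27s^4
s = (2.8 × 10^-12 / 27)^(1/4) = 5.7 × 10^-4 M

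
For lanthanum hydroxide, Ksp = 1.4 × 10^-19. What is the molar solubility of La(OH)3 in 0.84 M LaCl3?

La(OH)3(s) ⇌ La^3+(aq) + 3 OH^-(aq)
Ksp = [La^3+][OH^-]^3
If s mol/L dissolves here, [La^3+] = 0.84 + s ≈ 0.84, [OH^-] = 3s (common-ion effect: La^3+ is already 0.84 M).
Ksp ≈ 0.84 × (3s)^3
s = 1.8 × 10^-7 M
Check: s = 1.8 x 10^-7 ≪ 0.84, so the approximation is valid.

s ≈ 1.8 × 10^-7 M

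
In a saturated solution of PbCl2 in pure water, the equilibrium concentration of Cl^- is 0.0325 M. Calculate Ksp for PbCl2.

Ksp = 1.72 x 10^-5

PbCl2(s) ⇌ Pb^2+(aq) + 2 Cl^-(aq)
Stoichiometry gives [Pb^2+] = (1/2)[Cl^-] = 1.625 × 10^-2 M.
Ksp = [Pb^2+][Cl^-]^2
Ksp = 1.625 x 10^-2 × (3.25 × 10^-2)^2 = 1.72 × 10^-5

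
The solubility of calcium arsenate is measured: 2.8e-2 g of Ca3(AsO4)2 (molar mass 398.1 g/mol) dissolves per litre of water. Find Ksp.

Ksp = 1.9 x 10^-19

Molar solubility s = (2.8 × 10^-2 g/L) / (398.1 g/mol) = 7.03 x 10^-5 M.
Ca3(AsO4)2(s) <=> 3 Ca^2+ + 2 AsO4^3-
If s mol/L of Ca3(AsO4)2 dissolves, [Ca^2+] = 3s and [AsO4^3-] = 2s.
Ksp = [Ca^2+]^3[AsO4^3-]^2
Ksp = (3s)^3(2s)^2 = 108s^5
Ksp = 108 × (7.03 × 10^-5)^5 = 1.9 × 10^-19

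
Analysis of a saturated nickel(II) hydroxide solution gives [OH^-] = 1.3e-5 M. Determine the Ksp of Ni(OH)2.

Ni(OH)2(s) ⇌ Ni^2+(aq) + 2 OH^-(aq)
Stoichiometry gives [Ni^2+] = (1/2)[OH^-] = 6.50 × 10^-6 M.
Ksp = [Ni^2+][OH^-]^2
Ksp = 6.50 × 10^-6 × (1.3 x 10^-5)^2 = 1.1 x 10^-15

Ksp ≈ 1.1 × 10^-15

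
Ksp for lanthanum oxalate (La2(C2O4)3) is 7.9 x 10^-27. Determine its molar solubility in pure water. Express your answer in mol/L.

2.4 × 10^-6 M

La2(C2O4)3(s) <=> 2 La^3+(aq) + 3 C2O4^2-(aq)
Ksp = [La^3+]^2[C2O4^2-]^3
With molar solubility s: [La^3+] = 2s, [C2O4^2-] = 3s.
Substituting: Ksp = (2s)^2(3s)^3 = 108s^5
s^5 = 7.9 x 10^-27 / 108, so s = 2.4 x 10^-6 M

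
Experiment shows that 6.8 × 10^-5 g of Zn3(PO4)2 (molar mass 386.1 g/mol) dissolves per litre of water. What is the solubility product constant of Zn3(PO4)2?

Molar solubility s = (6.8 x 10^-5 g/L) / (386.1 g/mol) = 1.76 x 10^-7 M.
Zn3(PO4)2(s) ⇌ 3 Zn^2+(aq) + 2 PO4^3-(aq)
For each mole of Zn3(PO4)2 that dissolves: [Zn^2+] = 3s, [PO4^3-] = 2s.
Ksp = [Zn^2+]^3[PO4^3-]^2
Substituting: Ksp = (3s)^3(2s)^2 = 108s^5
Ksp = 108 × (1.76 × 10^-7)^5 = 1.8 × 10^-32

1.8 × 10^-32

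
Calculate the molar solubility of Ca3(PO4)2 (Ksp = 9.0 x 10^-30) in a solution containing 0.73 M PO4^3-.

8.6 × 10^-11 M

Ca3(PO4)2(s) <=> 3 Ca^2+ + 2 PO4^3-
Ksp = [Ca^2+]^3[PO4^3-]^2
Let s = moles of Ca3(PO4)2 that dissolve per litre. [Ca^2+] = 3s, [PO4^3-] = 0.73 + 2s ≈ 0.73 (common-ion effect: PO4^3- is already 0.73 M).
Ksp ≈ (3s)^3 × (0.73)^2
s = 8.6 × 10^-11 M
Check: 2s = 1.7 × 10^-10 ≪ 0.73, so the approximation is valid.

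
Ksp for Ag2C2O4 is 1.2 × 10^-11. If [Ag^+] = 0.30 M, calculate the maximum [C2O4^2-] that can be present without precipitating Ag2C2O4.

Ag2C2O4(s) ⇌ 2 Ag^+ + C2O4^2-
Ksp = [Ag^+]^2[C2O4^2-]
Precipitation begins when Q = Ksp. With [Ag^+] = 0.30 M:
1.2 × 10^-11 = (0.30)^2 × [C2O4^2-]
[C2O4^2-] = (1.2 × 10^-11 / 9.00 × 10^-2) = 1.3 × 10^-10 M

1.3e-10 M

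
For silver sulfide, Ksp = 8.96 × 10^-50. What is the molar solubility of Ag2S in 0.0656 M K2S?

s = 5.84e-25 M

Ag2S(s) ⇌ 2 Ag^+(aq) + S^2-(aq)
Ksp = [Ag^+]^2[S^2-]
Let s = moles of Ag2S that dissolve per litre. [Ag^+] = 2s, [S^2-] = 0.0656 + s ≈ 0.0656 (common-ion effect: S^2- is already 0.0656 M).
Ksp ≈ (2s)^2 × 0.0656
s = 5.84 × 10^-25 M
Check: s = 5.8 x 10^-25 ≪ 0.0656, so the approximation is valid.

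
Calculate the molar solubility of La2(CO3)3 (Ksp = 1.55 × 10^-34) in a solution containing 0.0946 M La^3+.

s ≈ 8.62 × 10^-12 M

La2(CO3)3(s) ⇌ 2 La^3+(aq) + 3 CO3^2-(aq)
Ksp = [La^3+]^2[CO3^2-]^3
If s mol/L dissolves here, [La^3+] = 0.0946 + 2s ≈ 0.0946, [CO3^2-] = 3s (since the La^3+ already present dominates).
Ksp ≈ (0.0946)^2 × (3s)^3
s = 8.62 × 10^-12 M
Check: 2s = 1.7 × 10^-11 ≪ 0.0946, so the approximation is valid.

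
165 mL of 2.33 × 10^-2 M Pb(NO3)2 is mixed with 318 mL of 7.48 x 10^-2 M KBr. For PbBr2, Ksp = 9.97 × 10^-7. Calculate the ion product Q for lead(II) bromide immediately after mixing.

1.93 × 10^-5

Total volume = 165 + 318 = 483 mL.
[Pb^2+] = 2.33 × 10^-2 × (165/483) = 7.960 x 10^-3 M
[Br^-] = 7.48 × 10^-2 × (318/483) = 4.925 × 10^-2 M
PbBr2(s) ⇌ Pb^2+(aq) + 2 Br^-(aq), so Q = [Pb^2+][Br^-]^2
Q = (7.960 × 10^-3)(4.925 × 10^-2)^2 = 1.93 x 10^-5
Q > Ksp, so PbBr2 will precipitate.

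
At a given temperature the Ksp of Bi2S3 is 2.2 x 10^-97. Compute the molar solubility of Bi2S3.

Bi2S3(s) <=> 2 Bi^3+ + 3 S^2-
Ksp = [Bi^3+]^2[S^2-]^3
With molar solubility s: [Bi^3+] = 2s, [S^2-] = 3s.
Ksp = (2s)^2(3s)^3 = 108s^5
Solving, s = (2.2 x 10^-97/108)^(1/5) = 1.8 × 10^-20 M

1.8e-20 M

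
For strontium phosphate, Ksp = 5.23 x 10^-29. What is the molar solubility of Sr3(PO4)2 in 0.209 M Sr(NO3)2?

Sr3(PO4)2(s) <=> 3 Sr^2+(aq) + 2 PO4^3-(aq)
Ksp = [Sr^2+]^3[PO4^3-]^2
Let s = moles of Sr3(PO4)2 that dissolve per litre. [Sr^2+] = 0.209 + 3s ≈ 0.209, [PO4^3-] = 2s (Ksp is small, so little additional dissolves).
Ksp ≈ (0.209)^3 × (2s)^2
s = 3.78 x 10^-14 M
Check: 3s = 1.1 x 10^-13 ≪ 0.209, so the approximation is valid.

s = 3.78 × 10^-14 M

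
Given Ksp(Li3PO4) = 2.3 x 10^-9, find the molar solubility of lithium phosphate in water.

Li3PO4(s) ⇌ 3 Li^+ + PO4^3-
Ksp = [Li^+]^3[PO4^3-]
If s mol/L of Li3PO4 dissolves, [Li^+] = 3s and [PO4^3-] = s.
Ksp = (3s)^3s = 27s^4
s^4 = 2.3 x 10^-9 / 27, so s = 3.0 × 10^-3 M

s ≈ 3.0 × 10^-3 M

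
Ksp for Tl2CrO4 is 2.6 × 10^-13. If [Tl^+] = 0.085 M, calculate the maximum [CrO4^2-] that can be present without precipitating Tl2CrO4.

Tl2CrO4(s) <=> 2 Tl^+ + CrO4^2-
Ksp = [Tl^+]^2[CrO4^2-]
Precipitation begins when Q = Ksp. With [Tl^+] = 0.085 M:
2.6 × 10^-13 = (0.085)^2 × [CrO4^2-]
[CrO4^2-] = (2.6 × 10^-13 / 7.23 × 10^-3) = 3.6 × 10^-11 M

[CrO4^2-] = 3.6 × 10^-11 M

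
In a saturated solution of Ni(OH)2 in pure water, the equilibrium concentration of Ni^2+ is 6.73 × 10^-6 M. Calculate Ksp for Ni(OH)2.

Ksp = 1.22e-15

Ni(OH)2(s) ⇌ Ni^2+ + 2 OH^-
Stoichiometry gives [OH^-] = (2/1)[Ni^2+] = 1.346 × 10^-5 M.
Ksp = [Ni^2+][OH^-]^2
Ksp = 6.73 × 10^-6 × (1.346 x 10^-5)^2 = 1.22 × 10^-15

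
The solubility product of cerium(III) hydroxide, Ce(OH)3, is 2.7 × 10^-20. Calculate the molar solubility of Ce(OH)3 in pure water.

Ce(OH)3(s) <=> Ce^3+ + 3 OH^-
Ksp = [Ce^3+][OH^-]^3
With molar solubility s: [Ce^3+] = s, [OH^-] = 3s.
Substituting: Ksp = s(3s)^3 = 27s^4
Solving, s = (2.7 × 10^-20/27)^(1/4) = 5.6 x 10^-6 M

s = 5.6 × 10^-6 M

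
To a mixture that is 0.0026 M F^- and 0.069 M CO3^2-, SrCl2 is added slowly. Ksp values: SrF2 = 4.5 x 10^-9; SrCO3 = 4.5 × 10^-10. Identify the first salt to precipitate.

SrCO3

Precipitation of each salt starts when its ion product equals its Ksp.
For SrF2: 4.5 x 10^-9 = (0.0026)^2 × [Sr^2+]  ⇒  [Sr^2+] = 6.7 × 10^-4 M.
For SrCO3: 4.5 × 10^-10 = 0.069 × [Sr^2+]  ⇒  [Sr^2+] = 6.5 × 10^-9 M.
The salt with the lower threshold [Sr^2+] precipitates first: SrCO3.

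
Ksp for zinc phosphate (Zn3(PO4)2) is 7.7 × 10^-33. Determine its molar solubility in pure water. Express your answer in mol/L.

Zn3(PO4)2(s) <=> 3 Zn^2+ + 2 PO4^3-
Ksp = [Zn^2+]^3[PO4^3-]^2
Let s = molar solubility. Then [Zn^2+] = 3s and [PO4^3-] = 2s.
So Ksp = (3s)^3 × (2s)^2 = 108s^5
Solving, s = (7.7 × 10^-33/108)^(1/5) = 1.5 × 10^-7 M

1.5 × 10^-7 M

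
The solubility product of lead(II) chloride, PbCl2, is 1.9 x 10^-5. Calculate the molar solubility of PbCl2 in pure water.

s ≈ 1.7e-2 M

PbCl2(s) ⇌ Pb^2+(aq) + 2 Cl^-(aq)
Ksp = [Pb^2+][Cl^-]^2
If s mol/L of PbCl2 dissolves, [Pb^2+] = s and [Cl^-] = 2s.
Substituting: Ksp = s(2s)^2 = 4s^3
s = (1.9 x 10^-5 / 4)^(1/3) = 1.7 × 10^-2 M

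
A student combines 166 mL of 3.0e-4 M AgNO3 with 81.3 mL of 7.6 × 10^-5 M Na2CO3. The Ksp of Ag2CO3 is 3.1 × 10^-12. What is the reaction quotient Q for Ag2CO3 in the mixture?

1.0 x 10^-12

Total volume = 166 + 81.3 = 247.3 mL.
[Ag^+] = 3.0 × 10^-4 × (166/247.3) = 2.01 × 10^-4 M
[CO3^2-] = 7.6 × 10^-5 × (81.3/247.3) = 2.50 × 10^-5 M
Ag2CO3(s) ⇌ 2 Ag^+ + CO3^2-, so Q = [Ag^+]^2[CO3^2-]
Q = (2.01 x 10^-4)^2(2.50 × 10^-5) = 1.0 × 10^-12
Q < Ksp, so no precipitate of Ag2CO3 forms.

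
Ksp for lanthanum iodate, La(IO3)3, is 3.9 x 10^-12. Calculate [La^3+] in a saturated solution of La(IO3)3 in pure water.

[La^3+] = 6.2 × 10^-4 M

La(IO3)3(s) ⇌ La^3+ + 3 IO3^-
Ksp = [La^3+][IO3^-]^3
If s mol/L of La(IO3)3 dissolves, [La^3+] = s and [IO3^-] = 3s.
Substituting: Ksp = s(3s)^3 = 27s^4
Solving, s = (3.9 x 10^-12/27)^(1/4) = 6.16 × 10^-4 M
[La^3+] = s = 6.2 × 10^-4 M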